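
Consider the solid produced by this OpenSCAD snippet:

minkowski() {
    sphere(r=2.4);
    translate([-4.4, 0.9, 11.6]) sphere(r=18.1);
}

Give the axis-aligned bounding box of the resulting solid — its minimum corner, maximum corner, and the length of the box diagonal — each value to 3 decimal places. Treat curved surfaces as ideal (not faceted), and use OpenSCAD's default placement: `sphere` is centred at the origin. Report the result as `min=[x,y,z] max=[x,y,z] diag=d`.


A = translate([-4.4, 0.9, 11.6]) sphere(r=18.1) → bbox [-22.5,-17.2,-6.5] .. [13.7,19,29.7]
B = sphere(r=2.4) → bbox [-2.4,-2.4,-2.4] .. [2.4,2.4,2.4]
lo = A.lo+B.lo = [-22.5-2.4, -17.2-2.4, -6.5-2.4] = [-24.900,-19.600,-8.900]
hi = A.hi+B.hi = [13.7+2.4, 19+2.4, 29.7+2.4] = [16.100,21.400,32.100]
diag = √(41²+41²+41²) = √5043 = 71.014

min=[-24.900,-19.600,-8.900] max=[16.100,21.400,32.100] diag=71.014


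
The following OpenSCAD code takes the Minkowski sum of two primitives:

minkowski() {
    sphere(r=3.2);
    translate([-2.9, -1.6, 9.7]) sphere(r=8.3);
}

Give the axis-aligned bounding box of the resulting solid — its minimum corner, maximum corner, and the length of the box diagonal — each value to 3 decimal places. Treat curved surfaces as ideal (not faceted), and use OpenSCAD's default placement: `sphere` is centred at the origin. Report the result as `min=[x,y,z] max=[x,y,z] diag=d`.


A = translate([-2.9, -1.6, 9.7]) sphere(r=8.3) → bbox [-11.2,-9.9,1.4] .. [5.4,6.7,18]
B = sphere(r=3.2) → bbox [-3.2,-3.2,-3.2] .. [3.2,3.2,3.2]
lo = A.lo+B.lo = [-11.2-3.2, -9.9-3.2, 1.4-3.2] = [-14.400,-13.100,-1.800]
hi = A.hi+B.hi = [5.4+3.2, 6.7+3.2, 18+3.2] = [8.600,9.900,21.200]
diag = √(23²+23²+23²) = √1587 = 39.837

min=[-14.400,-13.100,-1.800] max=[8.600,9.900,21.200] diag=39.837


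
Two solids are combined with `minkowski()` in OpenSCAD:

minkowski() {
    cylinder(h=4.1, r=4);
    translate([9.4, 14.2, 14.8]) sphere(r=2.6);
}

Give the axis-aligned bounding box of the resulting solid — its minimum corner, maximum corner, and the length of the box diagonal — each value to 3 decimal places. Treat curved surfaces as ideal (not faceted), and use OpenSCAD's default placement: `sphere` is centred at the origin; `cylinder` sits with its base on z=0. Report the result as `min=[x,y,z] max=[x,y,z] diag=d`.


min=[2.800,7.600,12.200] max=[16.000,20.800,21.500] diag=20.856

A = translate([9.4, 14.2, 14.8]) sphere(r=2.6) → bbox [6.8,11.6,12.2] .. [12,16.8,17.4]
B = cylinder(h=4.1, r=4) → bbox [-4,-4,0] .. [4,4,4.1]
lo = A.lo+B.lo = [6.8-4, 11.6-4, 12.2+0] = [2.800,7.600,12.200]
hi = A.hi+B.hi = [12+4, 16.8+4, 17.4+4.1] = [16.000,20.800,21.500]
diag = √(13.2²+13.2²+9.3²) = √434.97 = 20.856


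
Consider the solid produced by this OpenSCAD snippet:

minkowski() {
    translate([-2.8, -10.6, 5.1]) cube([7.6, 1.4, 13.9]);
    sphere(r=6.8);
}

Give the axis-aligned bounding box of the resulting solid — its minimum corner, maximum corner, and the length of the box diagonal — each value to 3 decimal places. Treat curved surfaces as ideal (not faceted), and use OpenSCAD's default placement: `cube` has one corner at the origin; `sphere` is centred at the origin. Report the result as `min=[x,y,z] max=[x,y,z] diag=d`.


min=[-9.600,-17.400,-1.700] max=[11.600,-2.400,25.800] diag=37.824

A = translate([-2.8, -10.6, 5.1]) cube([7.6, 1.4, 13.9]) → bbox [-2.8,-10.6,5.1] .. [4.8,-9.2,19]
B = sphere(r=6.8) → bbox [-6.8,-6.8,-6.8] .. [6.8,6.8,6.8]
lo = A.lo+B.lo = [-2.8-6.8, -10.6-6.8, 5.1-6.8] = [-9.600,-17.400,-1.700]
hi = A.hi+B.hi = [4.8+6.8, -9.2+6.8, 19+6.8] = [11.600,-2.400,25.800]
diag = √(21.2²+15²+27.5²) = √1430.69 = 37.824


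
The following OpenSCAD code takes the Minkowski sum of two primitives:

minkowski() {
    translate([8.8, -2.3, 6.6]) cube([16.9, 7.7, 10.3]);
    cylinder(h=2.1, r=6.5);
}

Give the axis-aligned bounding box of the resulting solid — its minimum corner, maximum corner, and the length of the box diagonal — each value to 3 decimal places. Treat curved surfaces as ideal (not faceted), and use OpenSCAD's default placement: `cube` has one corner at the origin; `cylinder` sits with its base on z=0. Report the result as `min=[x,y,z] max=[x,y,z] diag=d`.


A = translate([8.8, -2.3, 6.6]) cube([16.9, 7.7, 10.3]) → bbox [8.8,-2.3,6.6] .. [25.7,5.4,16.9]
B = cylinder(h=2.1, r=6.5) → bbox [-6.5,-6.5,0] .. [6.5,6.5,2.1]
lo = A.lo+B.lo = [8.8-6.5, -2.3-6.5, 6.6+0] = [2.300,-8.800,6.600]
hi = A.hi+B.hi = [25.7+6.5, 5.4+6.5, 16.9+2.1] = [32.200,11.900,19.000]
diag = √(29.9²+20.7²+12.4²) = √1476.26 = 38.422

min=[2.300,-8.800,6.600] max=[32.200,11.900,19.000] diag=38.422


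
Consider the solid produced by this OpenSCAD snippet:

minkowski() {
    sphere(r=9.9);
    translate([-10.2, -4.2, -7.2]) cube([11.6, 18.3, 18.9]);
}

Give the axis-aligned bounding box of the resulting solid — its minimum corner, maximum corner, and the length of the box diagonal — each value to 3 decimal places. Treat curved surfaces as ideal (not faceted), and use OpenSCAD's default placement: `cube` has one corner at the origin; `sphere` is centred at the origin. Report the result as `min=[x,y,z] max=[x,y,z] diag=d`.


min=[-20.100,-14.100,-17.100] max=[11.300,24.000,21.600] diag=62.732

A = translate([-10.2, -4.2, -7.2]) cube([11.6, 18.3, 18.9]) → bbox [-10.2,-4.2,-7.2] .. [1.4,14.1,11.7]
B = sphere(r=9.9) → bbox [-9.9,-9.9,-9.9] .. [9.9,9.9,9.9]
lo = A.lo+B.lo = [-10.2-9.9, -4.2-9.9, -7.2-9.9] = [-20.100,-14.100,-17.100]
hi = A.hi+B.hi = [1.4+9.9, 14.1+9.9, 11.7+9.9] = [11.300,24.000,21.600]
diag = √(31.4²+38.1²+38.7²) = √3935.26 = 62.732


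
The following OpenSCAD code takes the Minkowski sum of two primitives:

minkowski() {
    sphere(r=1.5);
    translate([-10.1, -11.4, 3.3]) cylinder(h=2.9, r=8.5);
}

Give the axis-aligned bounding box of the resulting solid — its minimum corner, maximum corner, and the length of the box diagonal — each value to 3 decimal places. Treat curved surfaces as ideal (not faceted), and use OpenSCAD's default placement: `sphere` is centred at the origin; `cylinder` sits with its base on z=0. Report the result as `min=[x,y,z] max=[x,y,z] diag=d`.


A = translate([-10.1, -11.4, 3.3]) cylinder(h=2.9, r=8.5) → bbox [-18.6,-19.9,3.3] .. [-1.6,-2.9,6.2]
B = sphere(r=1.5) → bbox [-1.5,-1.5,-1.5] .. [1.5,1.5,1.5]
lo = A.lo+B.lo = [-18.6-1.5, -19.9-1.5, 3.3-1.5] = [-20.100,-21.400,1.800]
hi = A.hi+B.hi = [-1.6+1.5, -2.9+1.5, 6.2+1.5] = [-0.100,-1.400,7.700]
diag = √(20²+20²+5.9²) = √834.81 = 28.893

min=[-20.100,-21.400,1.800] max=[-0.100,-1.400,7.700] diag=28.893


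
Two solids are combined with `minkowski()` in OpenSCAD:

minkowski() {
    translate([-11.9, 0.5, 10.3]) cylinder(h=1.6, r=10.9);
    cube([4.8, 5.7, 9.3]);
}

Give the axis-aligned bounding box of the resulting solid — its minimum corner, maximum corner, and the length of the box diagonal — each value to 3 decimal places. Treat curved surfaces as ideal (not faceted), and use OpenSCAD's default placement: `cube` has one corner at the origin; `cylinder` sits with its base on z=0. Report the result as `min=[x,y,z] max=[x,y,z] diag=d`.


A = translate([-11.9, 0.5, 10.3]) cylinder(h=1.6, r=10.9) → bbox [-22.8,-10.4,10.3] .. [-1,11.4,11.9]
B = cube([4.8, 5.7, 9.3]) → bbox [0,0,0] .. [4.8,5.7,9.3]
lo = A.lo+B.lo = [-22.8+0, -10.4+0, 10.3+0] = [-22.800,-10.400,10.300]
hi = A.hi+B.hi = [-1+4.8, 11.4+5.7, 11.9+9.3] = [3.800,17.100,21.200]
diag = √(26.6²+27.5²+10.9²) = √1582.62 = 39.782

min=[-22.800,-10.400,10.300] max=[3.800,17.100,21.200] diag=39.782


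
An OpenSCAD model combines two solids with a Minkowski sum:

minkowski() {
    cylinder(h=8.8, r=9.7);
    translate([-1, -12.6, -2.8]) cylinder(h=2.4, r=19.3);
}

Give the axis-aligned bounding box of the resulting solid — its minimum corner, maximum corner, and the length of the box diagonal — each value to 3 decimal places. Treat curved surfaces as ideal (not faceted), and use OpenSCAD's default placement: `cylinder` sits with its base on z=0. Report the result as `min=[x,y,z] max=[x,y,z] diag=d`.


min=[-30.000,-41.600,-2.800] max=[28.000,16.400,8.400] diag=82.786

A = translate([-1, -12.6, -2.8]) cylinder(h=2.4, r=19.3) → bbox [-20.3,-31.9,-2.8] .. [18.3,6.7,-0.4]
B = cylinder(h=8.8, r=9.7) → bbox [-9.7,-9.7,0] .. [9.7,9.7,8.8]
lo = A.lo+B.lo = [-20.3-9.7, -31.9-9.7, -2.8+0] = [-30.000,-41.600,-2.800]
hi = A.hi+B.hi = [18.3+9.7, 6.7+9.7, -0.4+8.8] = [28.000,16.400,8.400]
diag = √(58²+58²+11.2²) = √6853.44 = 82.786


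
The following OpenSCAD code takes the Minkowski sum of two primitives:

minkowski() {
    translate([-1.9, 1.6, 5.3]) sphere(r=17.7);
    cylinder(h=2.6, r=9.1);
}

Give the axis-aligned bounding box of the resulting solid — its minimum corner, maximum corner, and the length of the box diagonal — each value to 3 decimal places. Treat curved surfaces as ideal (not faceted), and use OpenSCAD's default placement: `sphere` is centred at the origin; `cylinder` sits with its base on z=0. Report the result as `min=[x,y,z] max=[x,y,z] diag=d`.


min=[-28.700,-25.200,-12.400] max=[24.900,28.400,25.600] diag=84.793

A = translate([-1.9, 1.6, 5.3]) sphere(r=17.7) → bbox [-19.6,-16.1,-12.4] .. [15.8,19.3,23]
B = cylinder(h=2.6, r=9.1) → bbox [-9.1,-9.1,0] .. [9.1,9.1,2.6]
lo = A.lo+B.lo = [-19.6-9.1, -16.1-9.1, -12.4+0] = [-28.700,-25.200,-12.400]
hi = A.hi+B.hi = [15.8+9.1, 19.3+9.1, 23+2.6] = [24.900,28.400,25.600]
diag = √(53.6²+53.6²+38²) = √7189.92 = 84.793


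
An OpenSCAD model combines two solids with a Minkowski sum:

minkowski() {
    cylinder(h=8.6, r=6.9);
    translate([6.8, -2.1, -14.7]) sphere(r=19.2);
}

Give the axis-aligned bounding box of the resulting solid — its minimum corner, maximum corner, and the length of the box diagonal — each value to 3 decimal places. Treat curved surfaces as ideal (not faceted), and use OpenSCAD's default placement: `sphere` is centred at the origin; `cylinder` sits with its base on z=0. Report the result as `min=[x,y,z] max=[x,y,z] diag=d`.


min=[-19.300,-28.200,-33.900] max=[32.900,24.000,13.100] diag=87.514

A = translate([6.8, -2.1, -14.7]) sphere(r=19.2) → bbox [-12.4,-21.3,-33.9] .. [26,17.1,4.5]
B = cylinder(h=8.6, r=6.9) → bbox [-6.9,-6.9,0] .. [6.9,6.9,8.6]
lo = A.lo+B.lo = [-12.4-6.9, -21.3-6.9, -33.9+0] = [-19.300,-28.200,-33.900]
hi = A.hi+B.hi = [26+6.9, 17.1+6.9, 4.5+8.6] = [32.900,24.000,13.100]
diag = √(52.2²+52.2²+47²) = √7658.68 = 87.514


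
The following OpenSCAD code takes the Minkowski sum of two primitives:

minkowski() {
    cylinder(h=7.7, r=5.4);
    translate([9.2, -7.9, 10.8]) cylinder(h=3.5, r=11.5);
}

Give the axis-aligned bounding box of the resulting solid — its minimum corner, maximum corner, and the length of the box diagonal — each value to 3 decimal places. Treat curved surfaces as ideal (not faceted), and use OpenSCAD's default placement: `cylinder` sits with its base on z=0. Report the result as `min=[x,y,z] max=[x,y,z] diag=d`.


A = translate([9.2, -7.9, 10.8]) cylinder(h=3.5, r=11.5) → bbox [-2.3,-19.4,10.8] .. [20.7,3.6,14.3]
B = cylinder(h=7.7, r=5.4) → bbox [-5.4,-5.4,0] .. [5.4,5.4,7.7]
lo = A.lo+B.lo = [-2.3-5.4, -19.4-5.4, 10.8+0] = [-7.700,-24.800,10.800]
hi = A.hi+B.hi = [20.7+5.4, 3.6+5.4, 14.3+7.7] = [26.100,9.000,22.000]
diag = √(33.8²+33.8²+11.2²) = √2410.32 = 49.095

min=[-7.700,-24.800,10.800] max=[26.100,9.000,22.000] diag=49.095


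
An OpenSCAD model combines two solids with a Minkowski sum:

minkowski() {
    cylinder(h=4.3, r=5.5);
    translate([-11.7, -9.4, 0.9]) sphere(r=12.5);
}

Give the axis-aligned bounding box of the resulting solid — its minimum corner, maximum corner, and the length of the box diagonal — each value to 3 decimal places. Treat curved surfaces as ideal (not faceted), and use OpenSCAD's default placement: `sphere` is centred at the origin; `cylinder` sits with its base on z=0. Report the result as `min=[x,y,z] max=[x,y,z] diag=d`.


A = translate([-11.7, -9.4, 0.9]) sphere(r=12.5) → bbox [-24.2,-21.9,-11.6] .. [0.8,3.1,13.4]
B = cylinder(h=4.3, r=5.5) → bbox [-5.5,-5.5,0] .. [5.5,5.5,4.3]
lo = A.lo+B.lo = [-24.2-5.5, -21.9-5.5, -11.6+0] = [-29.700,-27.400,-11.600]
hi = A.hi+B.hi = [0.8+5.5, 3.1+5.5, 13.4+4.3] = [6.300,8.600,17.700]
diag = √(36²+36²+29.3²) = √3450.49 = 58.741

min=[-29.700,-27.400,-11.600] max=[6.300,8.600,17.700] diag=58.741


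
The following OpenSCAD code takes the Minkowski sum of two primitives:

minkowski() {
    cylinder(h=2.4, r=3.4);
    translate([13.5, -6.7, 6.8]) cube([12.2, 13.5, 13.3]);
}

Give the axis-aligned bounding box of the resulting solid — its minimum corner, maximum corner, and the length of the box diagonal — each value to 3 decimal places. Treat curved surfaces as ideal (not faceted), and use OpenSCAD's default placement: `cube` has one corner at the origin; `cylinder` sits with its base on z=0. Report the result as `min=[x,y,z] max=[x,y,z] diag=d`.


A = translate([13.5, -6.7, 6.8]) cube([12.2, 13.5, 13.3]) → bbox [13.5,-6.7,6.8] .. [25.7,6.8,20.1]
B = cylinder(h=2.4, r=3.4) → bbox [-3.4,-3.4,0] .. [3.4,3.4,2.4]
lo = A.lo+B.lo = [13.5-3.4, -6.7-3.4, 6.8+0] = [10.100,-10.100,6.800]
hi = A.hi+B.hi = [25.7+3.4, 6.8+3.4, 20.1+2.4] = [29.100,10.200,22.500]
diag = √(19²+20.3²+15.7²) = √1019.58 = 31.931

min=[10.100,-10.100,6.800] max=[29.100,10.200,22.500] diag=31.931


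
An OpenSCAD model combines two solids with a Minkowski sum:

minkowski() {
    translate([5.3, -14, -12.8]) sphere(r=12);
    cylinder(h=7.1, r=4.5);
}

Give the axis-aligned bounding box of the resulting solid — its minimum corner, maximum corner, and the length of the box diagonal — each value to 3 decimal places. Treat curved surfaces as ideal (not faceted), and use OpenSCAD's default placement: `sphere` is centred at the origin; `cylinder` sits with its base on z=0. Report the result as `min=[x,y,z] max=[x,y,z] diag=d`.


min=[-11.200,-30.500,-24.800] max=[21.800,2.500,6.300] diag=56.082

A = translate([5.3, -14, -12.8]) sphere(r=12) → bbox [-6.7,-26,-24.8] .. [17.3,-2,-0.8]
B = cylinder(h=7.1, r=4.5) → bbox [-4.5,-4.5,0] .. [4.5,4.5,7.1]
lo = A.lo+B.lo = [-6.7-4.5, -26-4.5, -24.8+0] = [-11.200,-30.500,-24.800]
hi = A.hi+B.hi = [17.3+4.5, -2+4.5, -0.8+7.1] = [21.800,2.500,6.300]
diag = √(33²+33²+31.1²) = √3145.21 = 56.082


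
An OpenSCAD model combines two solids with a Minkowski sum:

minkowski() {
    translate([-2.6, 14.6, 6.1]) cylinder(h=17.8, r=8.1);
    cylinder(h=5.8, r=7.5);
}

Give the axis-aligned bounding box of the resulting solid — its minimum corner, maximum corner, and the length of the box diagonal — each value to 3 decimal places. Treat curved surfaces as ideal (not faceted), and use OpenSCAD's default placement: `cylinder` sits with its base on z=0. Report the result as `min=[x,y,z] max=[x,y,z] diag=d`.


A = translate([-2.6, 14.6, 6.1]) cylinder(h=17.8, r=8.1) → bbox [-10.7,6.5,6.1] .. [5.5,22.7,23.9]
B = cylinder(h=5.8, r=7.5) → bbox [-7.5,-7.5,0] .. [7.5,7.5,5.8]
lo = A.lo+B.lo = [-10.7-7.5, 6.5-7.5, 6.1+0] = [-18.200,-1.000,6.100]
hi = A.hi+B.hi = [5.5+7.5, 22.7+7.5, 23.9+5.8] = [13.000,30.200,29.700]
diag = √(31.2²+31.2²+23.6²) = √2503.84 = 50.038

min=[-18.200,-1.000,6.100] max=[13.000,30.200,29.700] diag=50.038


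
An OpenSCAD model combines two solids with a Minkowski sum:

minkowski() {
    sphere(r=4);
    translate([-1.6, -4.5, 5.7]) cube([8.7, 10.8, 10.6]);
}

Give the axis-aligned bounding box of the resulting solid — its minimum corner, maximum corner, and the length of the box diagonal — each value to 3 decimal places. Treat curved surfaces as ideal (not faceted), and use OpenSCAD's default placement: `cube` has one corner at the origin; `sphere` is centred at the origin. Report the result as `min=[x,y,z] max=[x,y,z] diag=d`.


min=[-5.600,-8.500,1.700] max=[11.100,10.300,20.300] diag=31.278

A = translate([-1.6, -4.5, 5.7]) cube([8.7, 10.8, 10.6]) → bbox [-1.6,-4.5,5.7] .. [7.1,6.3,16.3]
B = sphere(r=4) → bbox [-4,-4,-4] .. [4,4,4]
lo = A.lo+B.lo = [-1.6-4, -4.5-4, 5.7-4] = [-5.600,-8.500,1.700]
hi = A.hi+B.hi = [7.1+4, 6.3+4, 16.3+4] = [11.100,10.300,20.300]
diag = √(16.7²+18.8²+18.6²) = √978.29 = 31.278


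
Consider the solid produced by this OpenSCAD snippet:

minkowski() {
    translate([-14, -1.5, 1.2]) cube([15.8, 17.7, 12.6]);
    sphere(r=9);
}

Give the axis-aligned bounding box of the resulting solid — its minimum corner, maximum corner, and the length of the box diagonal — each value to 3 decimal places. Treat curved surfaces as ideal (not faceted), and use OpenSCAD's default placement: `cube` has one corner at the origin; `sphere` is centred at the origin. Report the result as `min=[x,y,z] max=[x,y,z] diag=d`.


min=[-23.000,-10.500,-7.800] max=[10.800,25.200,22.800] diag=57.908

A = translate([-14, -1.5, 1.2]) cube([15.8, 17.7, 12.6]) → bbox [-14,-1.5,1.2] .. [1.8,16.2,13.8]
B = sphere(r=9) → bbox [-9,-9,-9] .. [9,9,9]
lo = A.lo+B.lo = [-14-9, -1.5-9, 1.2-9] = [-23.000,-10.500,-7.800]
hi = A.hi+B.hi = [1.8+9, 16.2+9, 13.8+9] = [10.800,25.200,22.800]
diag = √(33.8²+35.7²+30.6²) = √3353.29 = 57.908


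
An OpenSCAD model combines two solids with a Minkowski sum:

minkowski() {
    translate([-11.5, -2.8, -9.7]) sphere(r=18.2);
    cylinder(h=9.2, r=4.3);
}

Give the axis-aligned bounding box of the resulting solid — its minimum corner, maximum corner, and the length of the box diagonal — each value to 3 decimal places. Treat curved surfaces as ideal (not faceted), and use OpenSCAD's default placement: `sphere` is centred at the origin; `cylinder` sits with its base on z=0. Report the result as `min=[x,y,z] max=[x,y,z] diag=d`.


min=[-34.000,-25.300,-27.900] max=[11.000,19.700,17.700] diag=78.290

A = translate([-11.5, -2.8, -9.7]) sphere(r=18.2) → bbox [-29.7,-21,-27.9] .. [6.7,15.4,8.5]
B = cylinder(h=9.2, r=4.3) → bbox [-4.3,-4.3,0] .. [4.3,4.3,9.2]
lo = A.lo+B.lo = [-29.7-4.3, -21-4.3, -27.9+0] = [-34.000,-25.300,-27.900]
hi = A.hi+B.hi = [6.7+4.3, 15.4+4.3, 8.5+9.2] = [11.000,19.700,17.700]
diag = √(45²+45²+45.6²) = √6129.36 = 78.290


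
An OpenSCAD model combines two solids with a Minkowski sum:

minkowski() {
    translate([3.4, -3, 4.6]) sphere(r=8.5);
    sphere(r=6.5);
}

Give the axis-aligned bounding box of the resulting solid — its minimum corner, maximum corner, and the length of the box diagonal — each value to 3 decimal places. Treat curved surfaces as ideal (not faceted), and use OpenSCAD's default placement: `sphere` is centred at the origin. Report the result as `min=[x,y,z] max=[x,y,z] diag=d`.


A = translate([3.4, -3, 4.6]) sphere(r=8.5) → bbox [-5.1,-11.5,-3.9] .. [11.9,5.5,13.1]
B = sphere(r=6.5) → bbox [-6.5,-6.5,-6.5] .. [6.5,6.5,6.5]
lo = A.lo+B.lo = [-5.1-6.5, -11.5-6.5, -3.9-6.5] = [-11.600,-18.000,-10.400]
hi = A.hi+B.hi = [11.9+6.5, 5.5+6.5, 13.1+6.5] = [18.400,12.000,19.600]
diag = √(30²+30²+30²) = √2700 = 51.962

min=[-11.600,-18.000,-10.400] max=[18.400,12.000,19.600] diag=51.962


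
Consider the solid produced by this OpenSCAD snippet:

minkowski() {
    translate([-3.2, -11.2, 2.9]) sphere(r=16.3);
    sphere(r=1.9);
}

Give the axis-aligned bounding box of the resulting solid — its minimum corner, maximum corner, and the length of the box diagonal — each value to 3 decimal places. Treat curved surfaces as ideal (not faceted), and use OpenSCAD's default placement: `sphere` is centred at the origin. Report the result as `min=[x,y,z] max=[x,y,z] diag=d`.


min=[-21.400,-29.400,-15.300] max=[15.000,7.000,21.100] diag=63.047

A = translate([-3.2, -11.2, 2.9]) sphere(r=16.3) → bbox [-19.5,-27.5,-13.4] .. [13.1,5.1,19.2]
B = sphere(r=1.9) → bbox [-1.9,-1.9,-1.9] .. [1.9,1.9,1.9]
lo = A.lo+B.lo = [-19.5-1.9, -27.5-1.9, -13.4-1.9] = [-21.400,-29.400,-15.300]
hi = A.hi+B.hi = [13.1+1.9, 5.1+1.9, 19.2+1.9] = [15.000,7.000,21.100]
diag = √(36.4²+36.4²+36.4²) = √3974.88 = 63.047


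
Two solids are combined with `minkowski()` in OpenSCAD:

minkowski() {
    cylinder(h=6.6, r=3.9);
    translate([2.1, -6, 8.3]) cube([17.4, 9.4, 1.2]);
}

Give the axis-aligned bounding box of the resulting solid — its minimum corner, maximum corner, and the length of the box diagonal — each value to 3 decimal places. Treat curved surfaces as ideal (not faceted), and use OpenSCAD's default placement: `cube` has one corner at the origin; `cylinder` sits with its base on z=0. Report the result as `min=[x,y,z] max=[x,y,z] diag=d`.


A = translate([2.1, -6, 8.3]) cube([17.4, 9.4, 1.2]) → bbox [2.1,-6,8.3] .. [19.5,3.4,9.5]
B = cylinder(h=6.6, r=3.9) → bbox [-3.9,-3.9,0] .. [3.9,3.9,6.6]
lo = A.lo+B.lo = [2.1-3.9, -6-3.9, 8.3+0] = [-1.800,-9.900,8.300]
hi = A.hi+B.hi = [19.5+3.9, 3.4+3.9, 9.5+6.6] = [23.400,7.300,16.100]
diag = √(25.2²+17.2²+7.8²) = √991.72 = 31.492

min=[-1.800,-9.900,8.300] max=[23.400,7.300,16.100] diag=31.492


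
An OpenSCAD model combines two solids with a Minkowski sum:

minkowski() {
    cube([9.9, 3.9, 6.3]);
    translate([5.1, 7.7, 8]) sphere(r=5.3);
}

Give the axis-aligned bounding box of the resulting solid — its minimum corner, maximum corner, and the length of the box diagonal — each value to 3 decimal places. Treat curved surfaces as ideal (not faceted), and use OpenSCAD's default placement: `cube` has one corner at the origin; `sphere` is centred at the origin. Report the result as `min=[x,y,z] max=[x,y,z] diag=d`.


A = translate([5.1, 7.7, 8]) sphere(r=5.3) → bbox [-0.2,2.4,2.7] .. [10.4,13,13.3]
B = cube([9.9, 3.9, 6.3]) → bbox [0,0,0] .. [9.9,3.9,6.3]
lo = A.lo+B.lo = [-0.2+0, 2.4+0, 2.7+0] = [-0.200,2.400,2.700]
hi = A.hi+B.hi = [10.4+9.9, 13+3.9, 13.3+6.3] = [20.300,16.900,19.600]
diag = √(20.5²+14.5²+16.9²) = √916.11 = 30.267

min=[-0.200,2.400,2.700] max=[20.300,16.900,19.600] diag=30.267


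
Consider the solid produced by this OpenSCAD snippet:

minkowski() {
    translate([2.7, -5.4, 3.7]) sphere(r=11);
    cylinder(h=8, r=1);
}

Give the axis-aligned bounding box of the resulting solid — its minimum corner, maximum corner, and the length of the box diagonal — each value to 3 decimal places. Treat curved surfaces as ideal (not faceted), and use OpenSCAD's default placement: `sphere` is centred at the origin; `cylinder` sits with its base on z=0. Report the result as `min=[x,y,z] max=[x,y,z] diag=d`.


min=[-9.300,-17.400,-7.300] max=[14.700,6.600,22.700] diag=45.299

A = translate([2.7, -5.4, 3.7]) sphere(r=11) → bbox [-8.3,-16.4,-7.3] .. [13.7,5.6,14.7]
B = cylinder(h=8, r=1) → bbox [-1,-1,0] .. [1,1,8]
lo = A.lo+B.lo = [-8.3-1, -16.4-1, -7.3+0] = [-9.300,-17.400,-7.300]
hi = A.hi+B.hi = [13.7+1, 5.6+1, 14.7+8] = [14.700,6.600,22.700]
diag = √(24²+24²+30²) = √2052 = 45.299


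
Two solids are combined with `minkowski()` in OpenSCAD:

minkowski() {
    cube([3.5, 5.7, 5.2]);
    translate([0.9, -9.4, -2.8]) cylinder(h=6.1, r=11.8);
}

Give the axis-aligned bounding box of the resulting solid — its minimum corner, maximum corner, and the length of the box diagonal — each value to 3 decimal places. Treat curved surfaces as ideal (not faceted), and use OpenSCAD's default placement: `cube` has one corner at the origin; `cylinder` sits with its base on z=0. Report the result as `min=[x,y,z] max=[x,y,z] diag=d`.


A = translate([0.9, -9.4, -2.8]) cylinder(h=6.1, r=11.8) → bbox [-10.9,-21.2,-2.8] .. [12.7,2.4,3.3]
B = cube([3.5, 5.7, 5.2]) → bbox [0,0,0] .. [3.5,5.7,5.2]
lo = A.lo+B.lo = [-10.9+0, -21.2+0, -2.8+0] = [-10.900,-21.200,-2.800]
hi = A.hi+B.hi = [12.7+3.5, 2.4+5.7, 3.3+5.2] = [16.200,8.100,8.500]
diag = √(27.1²+29.3²+11.3²) = √1720.59 = 41.480

min=[-10.900,-21.200,-2.800] max=[16.200,8.100,8.500] diag=41.480


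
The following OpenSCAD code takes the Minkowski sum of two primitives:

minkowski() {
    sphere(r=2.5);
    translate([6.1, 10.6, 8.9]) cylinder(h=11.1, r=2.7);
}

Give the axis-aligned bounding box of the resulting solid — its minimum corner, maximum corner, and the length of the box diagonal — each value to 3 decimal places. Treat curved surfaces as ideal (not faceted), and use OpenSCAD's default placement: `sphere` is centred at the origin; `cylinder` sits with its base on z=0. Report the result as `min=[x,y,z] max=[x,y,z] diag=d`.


min=[0.900,5.400,6.400] max=[11.300,15.800,22.500] diag=21.807

A = translate([6.1, 10.6, 8.9]) cylinder(h=11.1, r=2.7) → bbox [3.4,7.9,8.9] .. [8.8,13.3,20]
B = sphere(r=2.5) → bbox [-2.5,-2.5,-2.5] .. [2.5,2.5,2.5]
lo = A.lo+B.lo = [3.4-2.5, 7.9-2.5, 8.9-2.5] = [0.900,5.400,6.400]
hi = A.hi+B.hi = [8.8+2.5, 13.3+2.5, 20+2.5] = [11.300,15.800,22.500]
diag = √(10.4²+10.4²+16.1²) = √475.53 = 21.807


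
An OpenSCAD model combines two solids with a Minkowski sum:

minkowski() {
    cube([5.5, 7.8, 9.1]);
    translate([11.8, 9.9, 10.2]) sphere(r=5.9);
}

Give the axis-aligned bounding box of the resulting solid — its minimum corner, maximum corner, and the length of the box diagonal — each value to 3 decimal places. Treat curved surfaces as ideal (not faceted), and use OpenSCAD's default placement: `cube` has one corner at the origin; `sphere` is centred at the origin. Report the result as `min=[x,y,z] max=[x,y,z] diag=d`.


A = translate([11.8, 9.9, 10.2]) sphere(r=5.9) → bbox [5.9,4,4.3] .. [17.7,15.8,16.1]
B = cube([5.5, 7.8, 9.1]) → bbox [0,0,0] .. [5.5,7.8,9.1]
lo = A.lo+B.lo = [5.9+0, 4+0, 4.3+0] = [5.900,4.000,4.300]
hi = A.hi+B.hi = [17.7+5.5, 15.8+7.8, 16.1+9.1] = [23.200,23.600,25.200]
diag = √(17.3²+19.6²+20.9²) = √1120.26 = 33.470

min=[5.900,4.000,4.300] max=[23.200,23.600,25.200] diag=33.470


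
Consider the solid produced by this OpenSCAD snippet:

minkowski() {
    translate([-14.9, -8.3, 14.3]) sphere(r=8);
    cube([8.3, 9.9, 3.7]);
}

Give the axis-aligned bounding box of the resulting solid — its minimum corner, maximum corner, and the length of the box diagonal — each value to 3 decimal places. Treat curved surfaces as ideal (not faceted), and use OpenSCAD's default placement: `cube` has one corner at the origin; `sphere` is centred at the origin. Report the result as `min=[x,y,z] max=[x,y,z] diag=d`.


min=[-22.900,-16.300,6.300] max=[1.400,9.600,26.000] diag=40.613

A = translate([-14.9, -8.3, 14.3]) sphere(r=8) → bbox [-22.9,-16.3,6.3] .. [-6.9,-0.3,22.3]
B = cube([8.3, 9.9, 3.7]) → bbox [0,0,0] .. [8.3,9.9,3.7]
lo = A.lo+B.lo = [-22.9+0, -16.3+0, 6.3+0] = [-22.900,-16.300,6.300]
hi = A.hi+B.hi = [-6.9+8.3, -0.3+9.9, 22.3+3.7] = [1.400,9.600,26.000]
diag = √(24.3²+25.9²+19.7²) = √1649.39 = 40.613


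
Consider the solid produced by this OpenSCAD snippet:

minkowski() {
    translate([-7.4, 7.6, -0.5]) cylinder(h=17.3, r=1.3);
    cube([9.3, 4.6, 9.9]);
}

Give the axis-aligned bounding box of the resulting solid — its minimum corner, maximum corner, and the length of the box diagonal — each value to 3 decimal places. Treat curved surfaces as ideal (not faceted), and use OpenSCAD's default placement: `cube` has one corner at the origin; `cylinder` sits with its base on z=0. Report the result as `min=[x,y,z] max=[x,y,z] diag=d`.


min=[-8.700,6.300,-0.500] max=[3.200,13.500,26.700] diag=30.550

A = translate([-7.4, 7.6, -0.5]) cylinder(h=17.3, r=1.3) → bbox [-8.7,6.3,-0.5] .. [-6.1,8.9,16.8]
B = cube([9.3, 4.6, 9.9]) → bbox [0,0,0] .. [9.3,4.6,9.9]
lo = A.lo+B.lo = [-8.7+0, 6.3+0, -0.5+0] = [-8.700,6.300,-0.500]
hi = A.hi+B.hi = [-6.1+9.3, 8.9+4.6, 16.8+9.9] = [3.200,13.500,26.700]
diag = √(11.9²+7.2²+27.2²) = √933.29 = 30.550


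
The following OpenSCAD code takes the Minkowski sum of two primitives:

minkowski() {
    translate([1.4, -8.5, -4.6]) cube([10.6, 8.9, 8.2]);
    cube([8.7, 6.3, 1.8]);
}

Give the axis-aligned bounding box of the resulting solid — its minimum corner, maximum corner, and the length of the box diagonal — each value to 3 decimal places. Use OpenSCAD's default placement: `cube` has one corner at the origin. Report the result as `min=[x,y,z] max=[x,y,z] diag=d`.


min=[1.400,-8.500,-4.600] max=[20.700,6.700,5.400] diag=26.524

A = translate([1.4, -8.5, -4.6]) cube([10.6, 8.9, 8.2]) → bbox [1.4,-8.5,-4.6] .. [12,0.4,3.6]
B = cube([8.7, 6.3, 1.8]) → bbox [0,0,0] .. [8.7,6.3,1.8]
lo = A.lo+B.lo = [1.4+0, -8.5+0, -4.6+0] = [1.400,-8.500,-4.600]
hi = A.hi+B.hi = [12+8.7, 0.4+6.3, 3.6+1.8] = [20.700,6.700,5.400]
diag = √(19.3²+15.2²+10²) = √703.53 = 26.524


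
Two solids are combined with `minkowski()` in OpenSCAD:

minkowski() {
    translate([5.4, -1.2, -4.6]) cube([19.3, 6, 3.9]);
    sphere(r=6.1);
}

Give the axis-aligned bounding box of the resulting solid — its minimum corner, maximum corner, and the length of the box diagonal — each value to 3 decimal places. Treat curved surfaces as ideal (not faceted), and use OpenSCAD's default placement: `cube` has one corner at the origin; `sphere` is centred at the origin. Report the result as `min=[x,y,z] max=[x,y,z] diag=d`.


A = translate([5.4, -1.2, -4.6]) cube([19.3, 6, 3.9]) → bbox [5.4,-1.2,-4.6] .. [24.7,4.8,-0.7]
B = sphere(r=6.1) → bbox [-6.1,-6.1,-6.1] .. [6.1,6.1,6.1]
lo = A.lo+B.lo = [5.4-6.1, -1.2-6.1, -4.6-6.1] = [-0.700,-7.300,-10.700]
hi = A.hi+B.hi = [24.7+6.1, 4.8+6.1, -0.7+6.1] = [30.800,10.900,5.400]
diag = √(31.5²+18.2²+16.1²) = √1582.7 = 39.783

min=[-0.700,-7.300,-10.700] max=[30.800,10.900,5.400] diag=39.783


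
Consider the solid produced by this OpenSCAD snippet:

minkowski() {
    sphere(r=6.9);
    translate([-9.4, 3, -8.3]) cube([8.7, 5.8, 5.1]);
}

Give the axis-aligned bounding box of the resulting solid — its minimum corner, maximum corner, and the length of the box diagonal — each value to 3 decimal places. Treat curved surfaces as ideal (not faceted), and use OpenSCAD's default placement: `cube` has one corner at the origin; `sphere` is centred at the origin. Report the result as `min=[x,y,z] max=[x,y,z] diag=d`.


A = translate([-9.4, 3, -8.3]) cube([8.7, 5.8, 5.1]) → bbox [-9.4,3,-8.3] .. [-0.7,8.8,-3.2]
B = sphere(r=6.9) → bbox [-6.9,-6.9,-6.9] .. [6.9,6.9,6.9]
lo = A.lo+B.lo = [-9.4-6.9, 3-6.9, -8.3-6.9] = [-16.300,-3.900,-15.200]
hi = A.hi+B.hi = [-0.7+6.9, 8.8+6.9, -3.2+6.9] = [6.200,15.700,3.700]
diag = √(22.5²+19.6²+18.9²) = √1247.62 = 35.322

min=[-16.300,-3.900,-15.200] max=[6.200,15.700,3.700] diag=35.322


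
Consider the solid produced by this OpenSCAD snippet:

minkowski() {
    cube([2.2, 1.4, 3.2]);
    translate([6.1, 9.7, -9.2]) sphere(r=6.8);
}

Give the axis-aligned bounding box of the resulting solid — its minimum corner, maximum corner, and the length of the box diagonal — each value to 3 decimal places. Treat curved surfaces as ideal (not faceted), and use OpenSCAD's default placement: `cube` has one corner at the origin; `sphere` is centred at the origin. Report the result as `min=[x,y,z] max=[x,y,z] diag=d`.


A = translate([6.1, 9.7, -9.2]) sphere(r=6.8) → bbox [-0.7,2.9,-16] .. [12.9,16.5,-2.4]
B = cube([2.2, 1.4, 3.2]) → bbox [0,0,0] .. [2.2,1.4,3.2]
lo = A.lo+B.lo = [-0.7+0, 2.9+0, -16+0] = [-0.700,2.900,-16.000]
hi = A.hi+B.hi = [12.9+2.2, 16.5+1.4, -2.4+3.2] = [15.100,17.900,0.800]
diag = √(15.8²+15²+16.8²) = √756.88 = 27.511

min=[-0.700,2.900,-16.000] max=[15.100,17.900,0.800] diag=27.511


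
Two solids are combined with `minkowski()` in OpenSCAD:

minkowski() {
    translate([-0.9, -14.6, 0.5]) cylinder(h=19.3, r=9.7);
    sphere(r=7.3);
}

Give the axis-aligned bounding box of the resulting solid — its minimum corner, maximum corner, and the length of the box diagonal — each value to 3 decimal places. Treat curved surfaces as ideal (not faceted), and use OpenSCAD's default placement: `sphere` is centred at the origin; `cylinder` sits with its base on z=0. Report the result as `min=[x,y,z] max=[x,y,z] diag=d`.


A = translate([-0.9, -14.6, 0.5]) cylinder(h=19.3, r=9.7) → bbox [-10.6,-24.3,0.5] .. [8.8,-4.9,19.8]
B = sphere(r=7.3) → bbox [-7.3,-7.3,-7.3] .. [7.3,7.3,7.3]
lo = A.lo+B.lo = [-10.6-7.3, -24.3-7.3, 0.5-7.3] = [-17.900,-31.600,-6.800]
hi = A.hi+B.hi = [8.8+7.3, -4.9+7.3, 19.8+7.3] = [16.100,2.400,27.100]
diag = √(34²+34²+33.9²) = √3461.21 = 58.832

min=[-17.900,-31.600,-6.800] max=[16.100,2.400,27.100] diag=58.832


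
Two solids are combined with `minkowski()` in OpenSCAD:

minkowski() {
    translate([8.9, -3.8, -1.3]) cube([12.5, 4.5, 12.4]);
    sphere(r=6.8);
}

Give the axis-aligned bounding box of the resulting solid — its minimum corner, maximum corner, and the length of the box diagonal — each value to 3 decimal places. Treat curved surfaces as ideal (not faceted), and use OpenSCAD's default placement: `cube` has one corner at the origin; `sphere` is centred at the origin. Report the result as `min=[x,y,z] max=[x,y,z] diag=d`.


A = translate([8.9, -3.8, -1.3]) cube([12.5, 4.5, 12.4]) → bbox [8.9,-3.8,-1.3] .. [21.4,0.7,11.1]
B = sphere(r=6.8) → bbox [-6.8,-6.8,-6.8] .. [6.8,6.8,6.8]
lo = A.lo+B.lo = [8.9-6.8, -3.8-6.8, -1.3-6.8] = [2.100,-10.600,-8.100]
hi = A.hi+B.hi = [21.4+6.8, 0.7+6.8, 11.1+6.8] = [28.200,7.500,17.900]
diag = √(26.1²+18.1²+26²) = √1684.82 = 41.047

min=[2.100,-10.600,-8.100] max=[28.200,7.500,17.900] diag=41.047


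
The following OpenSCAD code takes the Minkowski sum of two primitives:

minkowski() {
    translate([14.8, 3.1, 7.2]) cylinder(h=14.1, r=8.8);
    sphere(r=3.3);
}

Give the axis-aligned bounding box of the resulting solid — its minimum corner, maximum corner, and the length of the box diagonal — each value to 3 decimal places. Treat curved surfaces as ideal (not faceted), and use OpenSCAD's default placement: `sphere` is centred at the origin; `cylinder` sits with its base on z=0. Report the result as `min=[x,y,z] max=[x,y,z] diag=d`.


A = translate([14.8, 3.1, 7.2]) cylinder(h=14.1, r=8.8) → bbox [6,-5.7,7.2] .. [23.6,11.9,21.3]
B = sphere(r=3.3) → bbox [-3.3,-3.3,-3.3] .. [3.3,3.3,3.3]
lo = A.lo+B.lo = [6-3.3, -5.7-3.3, 7.2-3.3] = [2.700,-9.000,3.900]
hi = A.hi+B.hi = [23.6+3.3, 11.9+3.3, 21.3+3.3] = [26.900,15.200,24.600]
diag = √(24.2²+24.2²+20.7²) = √1599.77 = 39.997

min=[2.700,-9.000,3.900] max=[26.900,15.200,24.600] diag=39.997


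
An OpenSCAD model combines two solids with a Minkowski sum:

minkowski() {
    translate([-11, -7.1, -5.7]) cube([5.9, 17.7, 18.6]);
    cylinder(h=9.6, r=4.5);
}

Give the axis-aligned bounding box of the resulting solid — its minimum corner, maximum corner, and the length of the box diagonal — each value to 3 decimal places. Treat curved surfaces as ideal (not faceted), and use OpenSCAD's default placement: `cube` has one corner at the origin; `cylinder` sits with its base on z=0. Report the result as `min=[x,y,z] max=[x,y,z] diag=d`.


A = translate([-11, -7.1, -5.7]) cube([5.9, 17.7, 18.6]) → bbox [-11,-7.1,-5.7] .. [-5.1,10.6,12.9]
B = cylinder(h=9.6, r=4.5) → bbox [-4.5,-4.5,0] .. [4.5,4.5,9.6]
lo = A.lo+B.lo = [-11-4.5, -7.1-4.5, -5.7+0] = [-15.500,-11.600,-5.700]
hi = A.hi+B.hi = [-5.1+4.5, 10.6+4.5, 12.9+9.6] = [-0.600,15.100,22.500]
diag = √(14.9²+26.7²+28.2²) = √1730.14 = 41.595

min=[-15.500,-11.600,-5.700] max=[-0.600,15.100,22.500] diag=41.595


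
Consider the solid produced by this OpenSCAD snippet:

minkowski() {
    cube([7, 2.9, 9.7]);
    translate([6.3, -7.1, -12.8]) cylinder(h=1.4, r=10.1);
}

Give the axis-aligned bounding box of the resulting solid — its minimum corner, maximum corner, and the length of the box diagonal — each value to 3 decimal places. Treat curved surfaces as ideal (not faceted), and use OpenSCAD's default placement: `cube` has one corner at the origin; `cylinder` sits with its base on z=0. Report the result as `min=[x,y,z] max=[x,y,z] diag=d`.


min=[-3.800,-17.200,-12.800] max=[23.400,5.900,-1.700] diag=37.372

A = translate([6.3, -7.1, -12.8]) cylinder(h=1.4, r=10.1) → bbox [-3.8,-17.2,-12.8] .. [16.4,3,-11.4]
B = cube([7, 2.9, 9.7]) → bbox [0,0,0] .. [7,2.9,9.7]
lo = A.lo+B.lo = [-3.8+0, -17.2+0, -12.8+0] = [-3.800,-17.200,-12.800]
hi = A.hi+B.hi = [16.4+7, 3+2.9, -11.4+9.7] = [23.400,5.900,-1.700]
diag = √(27.2²+23.1²+11.1²) = √1396.66 = 37.372


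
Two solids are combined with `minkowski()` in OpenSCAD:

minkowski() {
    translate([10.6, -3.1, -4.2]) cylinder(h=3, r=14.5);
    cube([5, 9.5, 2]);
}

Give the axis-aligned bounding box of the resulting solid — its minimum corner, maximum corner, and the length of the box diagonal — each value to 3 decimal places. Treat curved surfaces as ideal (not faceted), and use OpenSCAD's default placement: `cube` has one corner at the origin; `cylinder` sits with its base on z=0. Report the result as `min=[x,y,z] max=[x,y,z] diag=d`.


A = translate([10.6, -3.1, -4.2]) cylinder(h=3, r=14.5) → bbox [-3.9,-17.6,-4.2] .. [25.1,11.4,-1.2]
B = cube([5, 9.5, 2]) → bbox [0,0,0] .. [5,9.5,2]
lo = A.lo+B.lo = [-3.9+0, -17.6+0, -4.2+0] = [-3.900,-17.600,-4.200]
hi = A.hi+B.hi = [25.1+5, 11.4+9.5, -1.2+2] = [30.100,20.900,0.800]
diag = √(34²+38.5²+5²) = √2663.25 = 51.607

min=[-3.900,-17.600,-4.200] max=[30.100,20.900,0.800] diag=51.607


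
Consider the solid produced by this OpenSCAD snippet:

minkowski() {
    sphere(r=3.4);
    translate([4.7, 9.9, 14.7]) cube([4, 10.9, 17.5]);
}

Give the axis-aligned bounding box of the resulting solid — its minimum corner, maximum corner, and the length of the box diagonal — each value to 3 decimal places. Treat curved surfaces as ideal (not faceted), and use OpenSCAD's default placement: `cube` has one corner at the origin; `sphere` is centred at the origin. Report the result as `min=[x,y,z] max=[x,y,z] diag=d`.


min=[1.300,6.500,11.300] max=[12.100,24.200,35.600] diag=31.944

A = translate([4.7, 9.9, 14.7]) cube([4, 10.9, 17.5]) → bbox [4.7,9.9,14.7] .. [8.7,20.8,32.2]
B = sphere(r=3.4) → bbox [-3.4,-3.4,-3.4] .. [3.4,3.4,3.4]
lo = A.lo+B.lo = [4.7-3.4, 9.9-3.4, 14.7-3.4] = [1.300,6.500,11.300]
hi = A.hi+B.hi = [8.7+3.4, 20.8+3.4, 32.2+3.4] = [12.100,24.200,35.600]
diag = √(10.8²+17.7²+24.3²) = √1020.42 = 31.944


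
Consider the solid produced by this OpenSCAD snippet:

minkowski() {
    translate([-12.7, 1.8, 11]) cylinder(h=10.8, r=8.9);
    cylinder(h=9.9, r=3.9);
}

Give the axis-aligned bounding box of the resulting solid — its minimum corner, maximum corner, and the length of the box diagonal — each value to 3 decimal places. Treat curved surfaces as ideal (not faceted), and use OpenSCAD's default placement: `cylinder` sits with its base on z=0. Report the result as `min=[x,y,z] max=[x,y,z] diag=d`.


A = translate([-12.7, 1.8, 11]) cylinder(h=10.8, r=8.9) → bbox [-21.6,-7.1,11] .. [-3.8,10.7,21.8]
B = cylinder(h=9.9, r=3.9) → bbox [-3.9,-3.9,0] .. [3.9,3.9,9.9]
lo = A.lo+B.lo = [-21.6-3.9, -7.1-3.9, 11+0] = [-25.500,-11.000,11.000]
hi = A.hi+B.hi = [-3.8+3.9, 10.7+3.9, 21.8+9.9] = [0.100,14.600,31.700]
diag = √(25.6²+25.6²+20.7²) = √1739.21 = 41.704

min=[-25.500,-11.000,11.000] max=[0.100,14.600,31.700] diag=41.704


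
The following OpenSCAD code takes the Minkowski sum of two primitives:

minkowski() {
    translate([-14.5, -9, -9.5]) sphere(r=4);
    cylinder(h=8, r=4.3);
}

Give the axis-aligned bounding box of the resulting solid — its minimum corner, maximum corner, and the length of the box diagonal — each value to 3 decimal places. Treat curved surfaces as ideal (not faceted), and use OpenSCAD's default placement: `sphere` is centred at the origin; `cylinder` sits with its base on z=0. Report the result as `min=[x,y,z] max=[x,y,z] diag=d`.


min=[-22.800,-17.300,-13.500] max=[-6.200,-0.700,2.500] diag=28.410

A = translate([-14.5, -9, -9.5]) sphere(r=4) → bbox [-18.5,-13,-13.5] .. [-10.5,-5,-5.5]
B = cylinder(h=8, r=4.3) → bbox [-4.3,-4.3,0] .. [4.3,4.3,8]
lo = A.lo+B.lo = [-18.5-4.3, -13-4.3, -13.5+0] = [-22.800,-17.300,-13.500]
hi = A.hi+B.hi = [-10.5+4.3, -5+4.3, -5.5+8] = [-6.200,-0.700,2.500]
diag = √(16.6²+16.6²+16²) = √807.12 = 28.410


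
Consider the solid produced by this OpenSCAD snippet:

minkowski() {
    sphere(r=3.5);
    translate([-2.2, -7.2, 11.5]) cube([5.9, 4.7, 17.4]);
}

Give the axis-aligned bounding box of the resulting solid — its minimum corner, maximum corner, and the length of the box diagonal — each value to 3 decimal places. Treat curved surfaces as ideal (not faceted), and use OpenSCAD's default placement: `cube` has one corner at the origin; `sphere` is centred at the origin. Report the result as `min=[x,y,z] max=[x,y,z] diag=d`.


min=[-5.700,-10.700,8.000] max=[7.200,1.000,32.400] diag=29.978

A = translate([-2.2, -7.2, 11.5]) cube([5.9, 4.7, 17.4]) → bbox [-2.2,-7.2,11.5] .. [3.7,-2.5,28.9]
B = sphere(r=3.5) → bbox [-3.5,-3.5,-3.5] .. [3.5,3.5,3.5]
lo = A.lo+B.lo = [-2.2-3.5, -7.2-3.5, 11.5-3.5] = [-5.700,-10.700,8.000]
hi = A.hi+B.hi = [3.7+3.5, -2.5+3.5, 28.9+3.5] = [7.200,1.000,32.400]
diag = √(12.9²+11.7²+24.4²) = √898.66 = 29.978
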